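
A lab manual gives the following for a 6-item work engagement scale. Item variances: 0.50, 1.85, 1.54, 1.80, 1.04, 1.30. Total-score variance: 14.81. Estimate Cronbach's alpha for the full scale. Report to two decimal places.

α = 0.55

sum of item variances = 0.50 + 1.85 + 1.54 + 1.80 + 1.04 + 1.30 = 8.03
α = (k/(k−1))·(1 − sum of item variances/Var(T)) = (6/5)·(1 − 8.03/14.81) = 0.55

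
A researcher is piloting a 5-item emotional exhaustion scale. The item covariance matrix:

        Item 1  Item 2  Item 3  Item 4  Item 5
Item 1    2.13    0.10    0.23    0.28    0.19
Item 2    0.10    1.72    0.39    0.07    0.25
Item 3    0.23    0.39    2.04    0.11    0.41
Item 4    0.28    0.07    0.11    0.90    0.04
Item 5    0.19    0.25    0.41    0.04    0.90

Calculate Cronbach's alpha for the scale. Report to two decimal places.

α = 0.44

Σσᵢ² = 2.13 + 1.72 + 2.04 + 0.90 + 0.90 = 7.69
Sum of the distinct covariances = 2.07
Var(T) = 7.69 + 2 × 2.07 = 11.83
α = (k/(k−1))·(1 − Σσᵢ²/Var(T)) = (5/4)·(1 − 7.69/11.83) = 0.44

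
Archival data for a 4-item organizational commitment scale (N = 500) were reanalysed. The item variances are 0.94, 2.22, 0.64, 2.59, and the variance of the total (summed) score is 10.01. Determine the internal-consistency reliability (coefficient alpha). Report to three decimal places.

α = 0.482

ΣVar(i) = 0.94 + 2.22 + 0.64 + 2.59 = 6.39
α = (k/(k−1))·(1 − ΣVar(i)/total variance) = (4/3)·(1 − 6.39/10.01) = 0.482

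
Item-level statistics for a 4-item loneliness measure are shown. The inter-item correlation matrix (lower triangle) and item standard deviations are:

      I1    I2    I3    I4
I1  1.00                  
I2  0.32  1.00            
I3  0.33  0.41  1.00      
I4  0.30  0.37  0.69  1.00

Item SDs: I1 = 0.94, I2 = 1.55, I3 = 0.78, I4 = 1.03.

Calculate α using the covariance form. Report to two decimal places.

α = 0.69

Σσ²ᵢ = 0.94² + 1.55² + 0.78² + 1.03² = 4.9554
Covariances σ_ij = r_ij · s_i · s_j:
  σ(I1,I2) = 0.32 × 0.94 × 1.55 = 0.4662
  σ(I1,I3) = 0.33 × 0.94 × 0.78 = 0.2420
  σ(I1,I4) = 0.30 × 0.94 × 1.03 = 0.2905
  σ(I2,I3) = 0.41 × 1.55 × 0.78 = 0.4957
  σ(I2,I4) = 0.37 × 1.55 × 1.03 = 0.5907
  σ(I3,I4) = 0.69 × 0.78 × 1.03 = 0.5543
σ²_T = Σσ²ᵢ + 2·Σσ_ij = 4.9554 + 2 × 2.6394 = 10.2342
α = (4/3)·(1 − 4.9554/10.2342) = 0.69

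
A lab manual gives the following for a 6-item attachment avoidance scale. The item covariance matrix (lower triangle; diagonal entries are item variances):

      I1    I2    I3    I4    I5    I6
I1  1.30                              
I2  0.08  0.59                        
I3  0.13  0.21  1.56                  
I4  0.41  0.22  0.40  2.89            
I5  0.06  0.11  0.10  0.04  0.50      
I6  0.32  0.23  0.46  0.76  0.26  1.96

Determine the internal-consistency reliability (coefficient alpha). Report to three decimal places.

Σσᵢ² = 1.30 + 0.59 + 1.56 + 2.89 + 0.50 + 1.96 = 8.80
Sum of off-diagonal covariances = 3.79
total variance = 8.80 + 2 × 3.79 = 16.38
α = (k/(k−1))·(1 − Σσᵢ²/total variance) = (6/5)·(1 − 8.80/16.38) = 0.555

coefficient alpha = 0.555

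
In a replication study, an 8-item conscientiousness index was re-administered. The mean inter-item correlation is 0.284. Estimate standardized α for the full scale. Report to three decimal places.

Standardized α = k·r̄ / (1 + (k−1)·r̄) = 8 × 0.284 / (1 + 7 × 0.284)
  = 2.2720 / 2.9880 = 0.760

α = 0.760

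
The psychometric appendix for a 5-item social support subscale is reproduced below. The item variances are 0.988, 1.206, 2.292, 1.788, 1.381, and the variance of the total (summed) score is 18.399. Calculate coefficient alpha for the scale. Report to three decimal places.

Σσᵢ² = 0.988 + 1.206 + 2.292 + 1.788 + 1.381 = 7.655
α = (k/(k−1))·(1 − Σσᵢ²/Var(T)) = (5/4)·(1 − 7.655/18.399) = 0.730

α = 0.730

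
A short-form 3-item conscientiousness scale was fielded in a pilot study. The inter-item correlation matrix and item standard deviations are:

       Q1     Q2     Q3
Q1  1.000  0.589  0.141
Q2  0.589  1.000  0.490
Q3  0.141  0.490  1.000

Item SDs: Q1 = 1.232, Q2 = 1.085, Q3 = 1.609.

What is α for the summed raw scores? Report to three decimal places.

α = 0.632

Σσ²ᵢ = 1.232² + 1.085² + 1.609² = 5.2839
Covariances σ_ij = r_ij · s_i · s_j:
  σ(Q1,Q2) = 0.589 × 1.232 × 1.085 = 0.7873
  σ(Q1,Q3) = 0.141 × 1.232 × 1.609 = 0.2795
  σ(Q2,Q3) = 0.490 × 1.085 × 1.609 = 0.8554
σ²_T = Σσ²ᵢ + 2·Σσ_ij = 5.2839 + 2 × 1.9222 = 9.1283
α = (3/2)·(1 − 5.2839/9.1283) = 0.632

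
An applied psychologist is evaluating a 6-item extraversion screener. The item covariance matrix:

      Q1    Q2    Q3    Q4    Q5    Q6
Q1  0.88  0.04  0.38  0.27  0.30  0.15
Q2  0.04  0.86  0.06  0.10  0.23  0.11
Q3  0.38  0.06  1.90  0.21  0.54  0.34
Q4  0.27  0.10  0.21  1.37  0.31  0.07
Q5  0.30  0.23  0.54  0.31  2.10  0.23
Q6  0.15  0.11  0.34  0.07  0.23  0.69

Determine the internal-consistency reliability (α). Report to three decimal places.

α = 0.554

ΣVar(i) = 0.88 + 0.86 + 1.90 + 1.37 + 2.10 + 0.69 = 7.80
Σ_{i<j} σ_ij = 3.34
σ²_T = 7.80 + 2 × 3.34 = 14.48
α = (k/(k−1))·(1 − ΣVar(i)/σ²_T) = (6/5)·(1 − 7.80/14.48) = 0.554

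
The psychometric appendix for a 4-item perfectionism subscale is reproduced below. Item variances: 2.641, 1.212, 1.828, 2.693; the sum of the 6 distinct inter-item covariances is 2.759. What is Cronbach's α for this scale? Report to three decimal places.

sum of item variances = 2.641 + 1.212 + 1.828 + 2.693 = 8.374
Sum of distinct covariances = 2.759
σ²_total = sum of item variances + 2·Σcov = 8.374 + 2 × 2.759 = 13.892
α = (4/3)·(1 − 8.374/13.892) = 0.530

α = 0.530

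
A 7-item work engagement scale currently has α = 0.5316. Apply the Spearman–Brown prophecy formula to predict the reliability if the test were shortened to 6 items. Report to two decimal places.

Length factor m = 6/7 = 0.8571
α' = m·α / (1 − (1−m)·α)
   = 6/7 × 0.5316 / (1 − (1 − 6/7) × 0.5316)
   = 0.4557 / 0.9241 = 0.49

predicted reliability = 0.49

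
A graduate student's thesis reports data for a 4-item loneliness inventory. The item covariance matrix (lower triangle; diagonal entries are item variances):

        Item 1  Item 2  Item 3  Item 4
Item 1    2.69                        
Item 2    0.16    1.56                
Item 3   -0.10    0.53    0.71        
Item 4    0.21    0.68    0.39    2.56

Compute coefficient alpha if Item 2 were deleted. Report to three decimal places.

α = 0.216

Remaining items: Item 1, Item 3, Item 4 (k = 3).
Σσᵢ² = 2.69 + 0.71 + 2.56 = 5.96
Var(T) = 5.96 + 2 × 0.50 = 6.96
α (item deleted) = (3/2)·(1 − 5.96/6.96) = 0.216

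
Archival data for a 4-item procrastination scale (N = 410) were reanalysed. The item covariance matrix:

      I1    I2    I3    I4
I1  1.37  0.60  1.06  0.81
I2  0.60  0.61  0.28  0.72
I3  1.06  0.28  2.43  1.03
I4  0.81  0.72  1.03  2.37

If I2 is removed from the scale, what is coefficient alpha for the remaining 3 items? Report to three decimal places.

Remaining items: I1, I3, I4 (k = 3).
ΣVar(i) = 1.37 + 2.43 + 2.37 = 6.17
Var(T) = 6.17 + 2 × 2.90 = 11.97
α (item deleted) = (3/2)·(1 − 6.17/11.97) = 0.727

α = 0.727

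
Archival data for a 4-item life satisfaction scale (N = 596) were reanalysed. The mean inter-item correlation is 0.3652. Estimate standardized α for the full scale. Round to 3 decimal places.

α = 0.697

Standardized α = k·r̄ / (1 + (k−1)·r̄) = 4 × 0.3652 / (1 + 3 × 0.3652)
  = 1.4608 / 2.0956 = 0.697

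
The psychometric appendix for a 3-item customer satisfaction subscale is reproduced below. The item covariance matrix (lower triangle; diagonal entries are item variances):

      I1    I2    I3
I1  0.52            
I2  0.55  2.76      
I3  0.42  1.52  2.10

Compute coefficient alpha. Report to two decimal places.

Σσᵢ² = 0.52 + 2.76 + 2.10 = 5.38
Sum of off-diagonal covariances = 2.49
σ²_total = 5.38 + 2 × 2.49 = 10.36
α = (k/(k−1))·(1 − Σσᵢ²/σ²_total) = (3/2)·(1 − 5.38/10.36) = 0.72

coefficient alpha = 0.72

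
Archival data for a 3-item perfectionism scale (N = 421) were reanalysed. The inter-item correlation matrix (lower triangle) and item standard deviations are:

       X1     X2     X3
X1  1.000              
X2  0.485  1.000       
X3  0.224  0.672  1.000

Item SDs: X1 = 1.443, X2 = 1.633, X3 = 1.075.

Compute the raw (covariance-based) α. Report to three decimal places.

Σσ²ᵢ = 1.443² + 1.633² + 1.075² = 5.9046
Covariances σ_ij = r_ij · s_i · s_j:
  σ(X1,X2) = 0.485 × 1.443 × 1.633 = 1.1429
  σ(X1,X3) = 0.224 × 1.443 × 1.075 = 0.3475
  σ(X2,X3) = 0.672 × 1.633 × 1.075 = 1.1797
σ²_T = Σσ²ᵢ + 2·Σσ_ij = 5.9046 + 2 × 2.6701 = 11.2448
α = (3/2)·(1 − 5.9046/11.2448) = 0.712

α = 0.712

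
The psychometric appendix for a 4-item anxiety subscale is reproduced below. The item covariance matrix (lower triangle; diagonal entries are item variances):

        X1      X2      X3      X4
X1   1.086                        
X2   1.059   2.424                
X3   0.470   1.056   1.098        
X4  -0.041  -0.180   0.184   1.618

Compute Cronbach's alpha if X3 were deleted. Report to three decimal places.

Remaining items: X1, X2, X4 (k = 3).
sum of item variances = 1.086 + 2.424 + 1.618 = 5.128
Var(T) = 5.128 + 2 × 0.838 = 6.804
α (item deleted) = (3/2)·(1 − 5.128/6.804) = 0.369

Cronbach's alpha = 0.369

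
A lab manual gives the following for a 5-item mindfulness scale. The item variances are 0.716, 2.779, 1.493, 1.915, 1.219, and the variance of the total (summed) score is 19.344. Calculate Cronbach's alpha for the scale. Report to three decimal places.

α = 0.725

ΣVar(i) = 0.716 + 2.779 + 1.493 + 1.915 + 1.219 = 8.122
α = (k/(k−1))·(1 − ΣVar(i)/σ²_T) = (5/4)·(1 − 8.122/19.344) = 0.725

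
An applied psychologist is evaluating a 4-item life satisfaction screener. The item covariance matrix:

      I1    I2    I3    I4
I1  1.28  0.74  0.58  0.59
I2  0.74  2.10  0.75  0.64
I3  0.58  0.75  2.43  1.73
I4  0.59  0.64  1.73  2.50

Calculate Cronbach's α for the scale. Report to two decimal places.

Cronbach's α = 0.73

sum of item variances = 1.28 + 2.10 + 2.43 + 2.50 = 8.31
Sum of off-diagonal covariances = 5.03
σ²_total = 8.31 + 2 × 5.03 = 18.37
α = (k/(k−1))·(1 − sum of item variances/σ²_total) = (4/3)·(1 − 8.31/18.37) = 0.73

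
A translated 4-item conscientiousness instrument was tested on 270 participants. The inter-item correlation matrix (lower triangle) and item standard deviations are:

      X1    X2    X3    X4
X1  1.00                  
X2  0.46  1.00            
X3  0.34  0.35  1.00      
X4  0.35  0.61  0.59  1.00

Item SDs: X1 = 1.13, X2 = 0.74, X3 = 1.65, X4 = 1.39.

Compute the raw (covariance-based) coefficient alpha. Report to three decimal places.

α = 0.735

Σσ²ᵢ = 1.13² + 0.74² + 1.65² + 1.39² = 6.4791
Covariances σ_ij = r_ij · s_i · s_j:
  σ(X1,X2) = 0.46 × 1.13 × 0.74 = 0.3847
  σ(X1,X3) = 0.34 × 1.13 × 1.65 = 0.6339
  σ(X1,X4) = 0.35 × 1.13 × 1.39 = 0.5497
  σ(X2,X3) = 0.35 × 0.74 × 1.65 = 0.4274
  σ(X2,X4) = 0.61 × 0.74 × 1.39 = 0.6274
  σ(X3,X4) = 0.59 × 1.65 × 1.39 = 1.3532
σ²_T = Σσ²ᵢ + 2·Σσ_ij = 6.4791 + 2 × 3.9763 = 14.4317
α = (4/3)·(1 − 6.4791/14.4317) = 0.735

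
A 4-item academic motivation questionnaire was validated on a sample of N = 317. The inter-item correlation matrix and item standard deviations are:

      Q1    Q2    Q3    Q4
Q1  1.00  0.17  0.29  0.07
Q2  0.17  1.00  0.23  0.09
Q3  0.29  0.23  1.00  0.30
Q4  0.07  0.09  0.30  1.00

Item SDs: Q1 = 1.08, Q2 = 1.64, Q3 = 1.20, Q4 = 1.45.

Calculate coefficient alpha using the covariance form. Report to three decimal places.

Σσ²ᵢ = 1.08² + 1.64² + 1.20² + 1.45² = 7.3985
Covariances σ_ij = r_ij · s_i · s_j:
  σ(Q1,Q2) = 0.17 × 1.08 × 1.64 = 0.3011
  σ(Q1,Q3) = 0.29 × 1.08 × 1.20 = 0.3758
  σ(Q1,Q4) = 0.07 × 1.08 × 1.45 = 0.1096
  σ(Q2,Q3) = 0.23 × 1.64 × 1.20 = 0.4526
  σ(Q2,Q4) = 0.09 × 1.64 × 1.45 = 0.2140
  σ(Q3,Q4) = 0.30 × 1.20 × 1.45 = 0.5220
σ²_T = Σσ²ᵢ + 2·Σσ_ij = 7.3985 + 2 × 1.9751 = 11.3487
α = (4/3)·(1 − 7.3985/11.3487) = 0.464

α = 0.464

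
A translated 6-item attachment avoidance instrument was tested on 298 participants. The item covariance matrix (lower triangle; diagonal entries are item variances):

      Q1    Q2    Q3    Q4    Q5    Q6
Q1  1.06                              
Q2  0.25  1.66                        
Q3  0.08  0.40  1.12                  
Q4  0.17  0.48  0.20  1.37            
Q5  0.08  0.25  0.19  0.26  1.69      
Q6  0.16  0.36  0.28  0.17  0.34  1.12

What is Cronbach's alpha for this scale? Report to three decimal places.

α = 0.573

Σσ²ᵢ = 1.06 + 1.66 + 1.12 + 1.37 + 1.69 + 1.12 = 8.02
Σ_{i<j} σ_ij = 3.67
σ²_total = 8.02 + 2 × 3.67 = 15.36
α = (k/(k−1))·(1 − Σσ²ᵢ/σ²_total) = (6/5)·(1 − 8.02/15.36) = 0.573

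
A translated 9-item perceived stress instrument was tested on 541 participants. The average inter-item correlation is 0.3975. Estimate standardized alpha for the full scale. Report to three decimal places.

standardized alpha = 0.856

Standardized α = k·r̄ / (1 + (k−1)·r̄) = 9 × 0.3975 / (1 + 8 × 0.3975)
  = 3.5775 / 4.1800 = 0.856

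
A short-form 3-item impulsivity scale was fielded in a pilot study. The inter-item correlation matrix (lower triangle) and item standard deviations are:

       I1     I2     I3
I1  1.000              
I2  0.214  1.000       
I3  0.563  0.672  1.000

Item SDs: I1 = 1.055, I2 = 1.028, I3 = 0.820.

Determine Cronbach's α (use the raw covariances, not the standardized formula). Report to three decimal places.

α = 0.712

Σσ²ᵢ = 1.055² + 1.028² + 0.820² = 2.8422
Covariances σ_ij = r_ij · s_i · s_j:
  σ(I1,I2) = 0.214 × 1.055 × 1.028 = 0.2321
  σ(I1,I3) = 0.563 × 1.055 × 0.820 = 0.4871
  σ(I2,I3) = 0.672 × 1.028 × 0.820 = 0.5665
σ²_T = Σσ²ᵢ + 2·Σσ_ij = 2.8422 + 2 × 1.2857 = 5.4136
α = (3/2)·(1 − 2.8422/5.4136) = 0.712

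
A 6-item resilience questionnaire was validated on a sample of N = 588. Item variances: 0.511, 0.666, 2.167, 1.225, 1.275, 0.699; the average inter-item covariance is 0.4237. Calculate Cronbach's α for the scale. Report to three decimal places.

α = 0.792

ΣVar(i) = 0.511 + 0.666 + 2.167 + 1.225 + 1.275 + 0.699 = 6.543
Sum of the 15 distinct covariances = 15 × 0.4237 = 6.3555
total variance = ΣVar(i) + 2·Σcov = 6.543 + 2 × 6.3555 = 19.2540
α = (6/5)·(1 − 6.543/19.2540) = 0.792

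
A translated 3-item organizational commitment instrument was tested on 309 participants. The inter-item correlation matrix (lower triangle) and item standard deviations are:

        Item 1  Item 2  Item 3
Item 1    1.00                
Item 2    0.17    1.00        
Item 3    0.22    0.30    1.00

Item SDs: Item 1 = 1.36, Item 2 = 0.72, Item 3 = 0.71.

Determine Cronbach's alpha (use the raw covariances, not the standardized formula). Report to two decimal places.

α = 0.41

Σσ²ᵢ = 1.36² + 0.72² + 0.71² = 2.8721
Covariances σ_ij = r_ij · s_i · s_j:
  σ(Item 1,Item 2) = 0.17 × 1.36 × 0.72 = 0.1665
  σ(Item 1,Item 3) = 0.22 × 1.36 × 0.71 = 0.2124
  σ(Item 2,Item 3) = 0.30 × 0.72 × 0.71 = 0.1534
σ²_T = Σσ²ᵢ + 2·Σσ_ij = 2.8721 + 2 × 0.5323 = 3.9367
α = (3/2)·(1 − 2.8721/3.9367) = 0.41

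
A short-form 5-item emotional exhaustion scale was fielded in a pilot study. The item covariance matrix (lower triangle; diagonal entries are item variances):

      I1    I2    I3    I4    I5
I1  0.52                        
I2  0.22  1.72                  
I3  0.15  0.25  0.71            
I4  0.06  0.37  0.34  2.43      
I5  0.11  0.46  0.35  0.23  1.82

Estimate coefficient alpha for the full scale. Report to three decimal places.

sum of item variances = 0.52 + 1.72 + 0.71 + 2.43 + 1.82 = 7.20
Σ_{i<j} σ_ij = 2.54
σ²_total = 7.20 + 2 × 2.54 = 12.28
α = (k/(k−1))·(1 − sum of item variances/σ²_total) = (5/4)·(1 − 7.20/12.28) = 0.517

coefficient alpha = 0.517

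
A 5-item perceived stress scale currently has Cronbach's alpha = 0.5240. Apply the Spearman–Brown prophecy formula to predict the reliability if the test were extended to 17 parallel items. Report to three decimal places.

predicted reliability = 0.789

Length factor m = 17/5 = 3.4000
α' = m·α / (1 + (m−1)·α)
   = 17/5 × 0.5240 / (1 + (17/5 − 1) × 0.5240)
   = 1.7816 / 2.2576 = 0.789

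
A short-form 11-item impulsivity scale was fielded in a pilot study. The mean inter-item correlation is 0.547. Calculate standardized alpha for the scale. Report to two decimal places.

α = 0.93

Standardized α = k·r̄ / (1 + (k−1)·r̄) = 11 × 0.547 / (1 + 10 × 0.547)
  = 6.0170 / 6.4700 = 0.93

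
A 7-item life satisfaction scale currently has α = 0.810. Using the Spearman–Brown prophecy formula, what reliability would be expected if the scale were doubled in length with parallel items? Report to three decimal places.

predicted reliability = 0.895

Length factor m = 2
α' = m·α / (1 + (m−1)·α)
   = 2 × 0.810 / (1 + (2 − 1) × 0.810)
   = 1.6200 / 1.8100 = 0.895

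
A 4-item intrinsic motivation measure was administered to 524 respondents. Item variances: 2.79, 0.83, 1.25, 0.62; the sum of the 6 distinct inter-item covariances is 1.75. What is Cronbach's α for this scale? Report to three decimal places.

Cronbach's α = 0.519

sum of item variances = 2.79 + 0.83 + 1.25 + 0.62 = 5.49
Sum of distinct covariances = 1.75
Var(T) = sum of item variances + 2·Σcov = 5.49 + 2 × 1.75 = 8.99
α = (4/3)·(1 − 5.49/8.99) = 0.519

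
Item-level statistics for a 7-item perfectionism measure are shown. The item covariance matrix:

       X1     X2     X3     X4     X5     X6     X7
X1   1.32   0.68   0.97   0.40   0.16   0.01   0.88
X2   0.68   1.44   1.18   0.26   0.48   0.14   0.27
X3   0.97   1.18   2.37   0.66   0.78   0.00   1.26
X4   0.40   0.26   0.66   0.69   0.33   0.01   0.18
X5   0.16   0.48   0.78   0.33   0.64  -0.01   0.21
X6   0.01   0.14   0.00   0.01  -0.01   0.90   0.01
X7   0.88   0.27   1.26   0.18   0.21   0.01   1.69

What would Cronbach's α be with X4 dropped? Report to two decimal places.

Remaining items: X1, X2, X3, X5, X6, X7 (k = 6).
Σσ²ᵢ = 1.32 + 1.44 + 2.37 + 0.64 + 0.90 + 1.69 = 8.36
σ²_total = 8.36 + 2 × 7.02 = 22.40
α (item deleted) = (6/5)·(1 − 8.36/22.40) = 0.75

Cronbach's α = 0.75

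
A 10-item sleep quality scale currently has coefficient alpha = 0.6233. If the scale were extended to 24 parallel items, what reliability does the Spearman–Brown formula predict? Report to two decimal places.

predicted reliability = 0.80

Length factor m = 24/10 = 2.4000
α' = m·α / (1 + (m−1)·α)
   = 24/10 × 0.6233 / (1 + (24/10 − 1) × 0.6233)
   = 1.4959 / 1.8726 = 0.80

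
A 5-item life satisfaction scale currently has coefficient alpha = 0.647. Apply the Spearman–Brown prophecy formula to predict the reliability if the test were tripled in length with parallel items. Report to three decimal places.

predicted reliability = 0.846

Length factor m = 3
α' = m·α / (1 + (m−1)·α)
   = 3 × 0.647 / (1 + (3 − 1) × 0.647)
   = 1.9410 / 2.2940 = 0.846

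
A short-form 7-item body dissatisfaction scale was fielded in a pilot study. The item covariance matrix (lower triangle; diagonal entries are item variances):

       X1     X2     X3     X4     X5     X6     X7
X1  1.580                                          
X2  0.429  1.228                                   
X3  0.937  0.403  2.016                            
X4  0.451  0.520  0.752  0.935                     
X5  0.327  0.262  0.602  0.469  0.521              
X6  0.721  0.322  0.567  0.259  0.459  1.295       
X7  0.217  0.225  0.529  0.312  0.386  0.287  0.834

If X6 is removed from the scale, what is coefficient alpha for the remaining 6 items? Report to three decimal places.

Remaining items: X1, X2, X3, X4, X5, X7 (k = 6).
sum of item variances = 1.580 + 1.228 + 2.016 + 0.935 + 0.521 + 0.834 = 7.114
σ²_total = 7.114 + 2 × 6.821 = 20.756
α (item deleted) = (6/5)·(1 − 7.114/20.756) = 0.789

coefficient alpha = 0.789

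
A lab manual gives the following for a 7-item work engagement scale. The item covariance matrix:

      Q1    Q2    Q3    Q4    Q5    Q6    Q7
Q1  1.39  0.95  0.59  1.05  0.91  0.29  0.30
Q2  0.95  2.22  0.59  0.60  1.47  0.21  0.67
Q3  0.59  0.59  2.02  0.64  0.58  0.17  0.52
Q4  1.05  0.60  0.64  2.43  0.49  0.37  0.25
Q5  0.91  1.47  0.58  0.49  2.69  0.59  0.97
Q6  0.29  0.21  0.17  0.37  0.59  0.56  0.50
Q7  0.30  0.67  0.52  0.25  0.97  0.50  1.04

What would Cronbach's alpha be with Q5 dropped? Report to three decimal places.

Remaining items: Q1, Q2, Q3, Q4, Q6, Q7 (k = 6).
Σσᵢ² = 1.39 + 2.22 + 2.02 + 2.43 + 0.56 + 1.04 = 9.66
Var(T) = 9.66 + 2 × 7.70 = 25.06
α (item deleted) = (6/5)·(1 − 9.66/25.06) = 0.737

Cronbach's alpha = 0.737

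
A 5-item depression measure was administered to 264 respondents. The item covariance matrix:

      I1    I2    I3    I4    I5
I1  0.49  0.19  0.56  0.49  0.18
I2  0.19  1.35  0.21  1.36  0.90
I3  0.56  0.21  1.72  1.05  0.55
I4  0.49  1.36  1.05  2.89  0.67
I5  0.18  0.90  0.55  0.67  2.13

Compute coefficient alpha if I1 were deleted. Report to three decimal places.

α = 0.719

Remaining items: I2, I3, I4, I5 (k = 4).
sum of item variances = 1.35 + 1.72 + 2.89 + 2.13 = 8.09
σ²_T = 8.09 + 2 × 4.74 = 17.57
α (item deleted) = (4/3)·(1 − 8.09/17.57) = 0.719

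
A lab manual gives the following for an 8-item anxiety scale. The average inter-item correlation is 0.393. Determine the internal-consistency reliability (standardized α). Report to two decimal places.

α = 0.84

Standardized α = k·r̄ / (1 + (k−1)·r̄) = 8 × 0.393 / (1 + 7 × 0.393)
  = 3.1440 / 3.7510 = 0.84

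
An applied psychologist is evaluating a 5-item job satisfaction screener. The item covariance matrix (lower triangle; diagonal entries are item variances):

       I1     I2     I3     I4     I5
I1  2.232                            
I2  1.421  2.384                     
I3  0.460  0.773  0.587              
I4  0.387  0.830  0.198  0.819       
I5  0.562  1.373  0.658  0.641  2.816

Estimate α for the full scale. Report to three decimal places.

Σσ²ᵢ = 2.232 + 2.384 + 0.587 + 0.819 + 2.816 = 8.838
Σ_{i<j} σ_ij = 7.303
σ²_total = 8.838 + 2 × 7.303 = 23.444
α = (k/(k−1))·(1 − Σσ²ᵢ/σ²_total) = (5/4)·(1 − 8.838/23.444) = 0.779

α = 0.779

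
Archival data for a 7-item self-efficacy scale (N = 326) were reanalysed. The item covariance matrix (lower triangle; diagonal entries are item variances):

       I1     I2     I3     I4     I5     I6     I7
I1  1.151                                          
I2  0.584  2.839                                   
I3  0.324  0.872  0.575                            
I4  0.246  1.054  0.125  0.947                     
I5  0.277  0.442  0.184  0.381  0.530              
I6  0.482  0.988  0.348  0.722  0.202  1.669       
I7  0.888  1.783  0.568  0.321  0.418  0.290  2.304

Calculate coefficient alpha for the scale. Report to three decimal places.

ΣVar(i) = 1.151 + 2.839 + 0.575 + 0.947 + 0.530 + 1.669 + 2.304 = 10.015
Sum of off-diagonal covariances = 11.499
Var(T) = 10.015 + 2 × 11.499 = 33.013
α = (k/(k−1))·(1 − ΣVar(i)/Var(T)) = (7/6)·(1 − 10.015/33.013) = 0.813

α = 0.813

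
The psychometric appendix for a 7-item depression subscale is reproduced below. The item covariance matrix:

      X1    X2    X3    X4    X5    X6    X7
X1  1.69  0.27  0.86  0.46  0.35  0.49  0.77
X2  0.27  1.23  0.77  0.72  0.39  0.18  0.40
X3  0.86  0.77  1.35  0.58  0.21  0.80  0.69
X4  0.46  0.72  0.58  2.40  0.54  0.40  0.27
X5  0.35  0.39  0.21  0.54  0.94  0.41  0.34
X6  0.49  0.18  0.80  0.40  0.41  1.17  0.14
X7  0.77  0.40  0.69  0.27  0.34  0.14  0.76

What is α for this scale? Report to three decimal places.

Σσ²ᵢ = 1.69 + 1.23 + 1.35 + 2.40 + 0.94 + 1.17 + 0.76 = 9.54
Sum of the distinct covariances = 10.04
σ²_T = 9.54 + 2 × 10.04 = 29.62
α = (k/(k−1))·(1 − Σσ²ᵢ/σ²_T) = (7/6)·(1 − 9.54/29.62) = 0.791

α = 0.791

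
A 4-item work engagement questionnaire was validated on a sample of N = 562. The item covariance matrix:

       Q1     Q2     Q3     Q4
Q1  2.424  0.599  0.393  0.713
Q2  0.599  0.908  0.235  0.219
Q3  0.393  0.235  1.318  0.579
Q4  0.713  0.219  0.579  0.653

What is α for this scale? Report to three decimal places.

α = 0.677

ΣVar(i) = 2.424 + 0.908 + 1.318 + 0.653 = 5.303
Sum of the distinct covariances = 2.738
total variance = 5.303 + 2 × 2.738 = 10.779
α = (k/(k−1))·(1 − ΣVar(i)/total variance) = (4/3)·(1 − 5.303/10.779) = 0.677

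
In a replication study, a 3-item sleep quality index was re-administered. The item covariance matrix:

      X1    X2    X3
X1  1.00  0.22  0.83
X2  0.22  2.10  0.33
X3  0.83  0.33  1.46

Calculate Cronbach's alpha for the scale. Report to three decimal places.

sum of item variances = 1.00 + 2.10 + 1.46 = 4.56
Sum of off-diagonal covariances = 1.38
Var(T) = 4.56 + 2 × 1.38 = 7.32
α = (k/(k−1))·(1 − sum of item variances/Var(T)) = (3/2)·(1 − 4.56/7.32) = 0.566

α = 0.566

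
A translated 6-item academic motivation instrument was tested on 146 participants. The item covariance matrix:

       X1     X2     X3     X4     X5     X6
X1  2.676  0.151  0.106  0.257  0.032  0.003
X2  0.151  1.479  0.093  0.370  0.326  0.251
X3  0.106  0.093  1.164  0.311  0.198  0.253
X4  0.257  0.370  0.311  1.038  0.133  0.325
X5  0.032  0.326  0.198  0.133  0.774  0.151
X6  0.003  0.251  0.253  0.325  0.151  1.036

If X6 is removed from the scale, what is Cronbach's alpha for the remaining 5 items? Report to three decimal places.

α = 0.446

Remaining items: X1, X2, X3, X4, X5 (k = 5).
Σσ²ᵢ = 2.676 + 1.479 + 1.164 + 1.038 + 0.774 = 7.131
σ²_total = 7.131 + 2 × 1.977 = 11.085
α (item deleted) = (5/4)·(1 − 7.131/11.085) = 0.446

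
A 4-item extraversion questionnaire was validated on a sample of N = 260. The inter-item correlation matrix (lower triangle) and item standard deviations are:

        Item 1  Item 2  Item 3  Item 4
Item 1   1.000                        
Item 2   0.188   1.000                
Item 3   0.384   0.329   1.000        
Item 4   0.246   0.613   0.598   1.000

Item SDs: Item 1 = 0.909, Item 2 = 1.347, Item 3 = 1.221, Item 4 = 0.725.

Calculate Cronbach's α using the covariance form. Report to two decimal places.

Σσ²ᵢ = 0.909² + 1.347² + 1.221² + 0.725² = 4.6572
Covariances σ_ij = r_ij · s_i · s_j:
  σ(Item 1,Item 2) = 0.188 × 0.909 × 1.347 = 0.2302
  σ(Item 1,Item 3) = 0.384 × 0.909 × 1.221 = 0.4262
  σ(Item 1,Item 4) = 0.246 × 0.909 × 0.725 = 0.1621
  σ(Item 2,Item 3) = 0.329 × 1.347 × 1.221 = 0.5411
  σ(Item 2,Item 4) = 0.613 × 1.347 × 0.725 = 0.5986
  σ(Item 3,Item 4) = 0.598 × 1.221 × 0.725 = 0.5294
σ²_T = Σσ²ᵢ + 2·Σσ_ij = 4.6572 + 2 × 2.4876 = 9.6324
α = (4/3)·(1 − 4.6572/9.6324) = 0.69

Cronbach's α = 0.69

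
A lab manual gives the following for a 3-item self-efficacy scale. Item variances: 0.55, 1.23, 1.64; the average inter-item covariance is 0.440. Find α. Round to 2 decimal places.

α = 0.65

ΣVar(i) = 0.55 + 1.23 + 1.64 = 3.42
Sum of the 3 distinct covariances = 3 × 0.440 = 1.320
Var(T) = ΣVar(i) + 2·Σcov = 3.42 + 2 × 1.320 = 6.060
α = (3/2)·(1 − 3.42/6.060) = 0.65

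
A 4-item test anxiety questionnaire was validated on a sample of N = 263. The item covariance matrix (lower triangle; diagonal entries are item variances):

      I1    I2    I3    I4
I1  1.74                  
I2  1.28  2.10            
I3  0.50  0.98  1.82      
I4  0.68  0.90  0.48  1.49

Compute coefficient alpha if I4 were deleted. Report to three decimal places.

coefficient alpha = 0.741

Remaining items: I1, I2, I3 (k = 3).
Σσ²ᵢ = 1.74 + 2.10 + 1.82 = 5.66
Var(T) = 5.66 + 2 × 2.76 = 11.18
α (item deleted) = (3/2)·(1 − 5.66/11.18) = 0.741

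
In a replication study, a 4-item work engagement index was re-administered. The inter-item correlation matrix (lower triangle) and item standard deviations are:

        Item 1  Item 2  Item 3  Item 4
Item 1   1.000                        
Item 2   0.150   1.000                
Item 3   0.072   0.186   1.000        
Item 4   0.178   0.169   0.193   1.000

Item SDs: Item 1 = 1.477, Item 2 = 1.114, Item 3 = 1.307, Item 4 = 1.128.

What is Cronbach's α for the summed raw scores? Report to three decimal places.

Σσ²ᵢ = 1.477² + 1.114² + 1.307² + 1.128² = 6.4032
Covariances σ_ij = r_ij · s_i · s_j:
  σ(Item 1,Item 2) = 0.150 × 1.477 × 1.114 = 0.2468
  σ(Item 1,Item 3) = 0.072 × 1.477 × 1.307 = 0.1390
  σ(Item 1,Item 4) = 0.178 × 1.477 × 1.128 = 0.2966
  σ(Item 2,Item 3) = 0.186 × 1.114 × 1.307 = 0.2708
  σ(Item 2,Item 4) = 0.169 × 1.114 × 1.128 = 0.2124
  σ(Item 3,Item 4) = 0.193 × 1.307 × 1.128 = 0.2845
σ²_T = Σσ²ᵢ + 2·Σσ_ij = 6.4032 + 2 × 1.4501 = 9.3034
α = (4/3)·(1 − 6.4032/9.3034) = 0.416

α = 0.416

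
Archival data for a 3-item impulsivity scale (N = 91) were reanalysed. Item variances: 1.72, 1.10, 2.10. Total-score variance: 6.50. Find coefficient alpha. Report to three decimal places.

sum of item variances = 1.72 + 1.10 + 2.10 = 4.92
α = (k/(k−1))·(1 − sum of item variances/σ²_total) = (3/2)·(1 − 4.92/6.50) = 0.365

α = 0.365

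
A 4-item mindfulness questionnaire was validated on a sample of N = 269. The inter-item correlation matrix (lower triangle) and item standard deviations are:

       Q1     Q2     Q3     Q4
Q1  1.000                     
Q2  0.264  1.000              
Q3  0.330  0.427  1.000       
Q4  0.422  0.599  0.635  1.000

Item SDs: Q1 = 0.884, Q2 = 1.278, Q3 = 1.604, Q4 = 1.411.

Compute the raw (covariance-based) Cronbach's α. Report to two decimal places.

Σσ²ᵢ = 0.884² + 1.278² + 1.604² + 1.411² = 6.9785
Covariances σ_ij = r_ij · s_i · s_j:
  σ(Q1,Q2) = 0.264 × 0.884 × 1.278 = 0.2983
  σ(Q1,Q3) = 0.330 × 0.884 × 1.604 = 0.4679
  σ(Q1,Q4) = 0.422 × 0.884 × 1.411 = 0.5264
  σ(Q2,Q3) = 0.427 × 1.278 × 1.604 = 0.8753
  σ(Q2,Q4) = 0.599 × 1.278 × 1.411 = 1.0802
  σ(Q3,Q4) = 0.635 × 1.604 × 1.411 = 1.4372
σ²_T = Σσ²ᵢ + 2·Σσ_ij = 6.9785 + 2 × 4.6853 = 16.3491
α = (4/3)·(1 − 6.9785/16.3491) = 0.76

Cronbach's α = 0.76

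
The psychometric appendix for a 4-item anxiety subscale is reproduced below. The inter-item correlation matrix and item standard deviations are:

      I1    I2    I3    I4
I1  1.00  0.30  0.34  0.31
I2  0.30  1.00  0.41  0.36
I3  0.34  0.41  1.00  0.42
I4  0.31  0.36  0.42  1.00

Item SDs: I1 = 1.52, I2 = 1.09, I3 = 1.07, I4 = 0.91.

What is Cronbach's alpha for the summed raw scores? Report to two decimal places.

Cronbach's alpha = 0.67

Σσ²ᵢ = 1.52² + 1.09² + 1.07² + 0.91² = 5.4715
Covariances σ_ij = r_ij · s_i · s_j:
  σ(I1,I2) = 0.30 × 1.52 × 1.09 = 0.4970
  σ(I1,I3) = 0.34 × 1.52 × 1.07 = 0.5530
  σ(I1,I4) = 0.31 × 1.52 × 0.91 = 0.4288
  σ(I2,I3) = 0.41 × 1.09 × 1.07 = 0.4782
  σ(I2,I4) = 0.36 × 1.09 × 0.91 = 0.3571
  σ(I3,I4) = 0.42 × 1.07 × 0.91 = 0.4090
σ²_T = Σσ²ᵢ + 2·Σσ_ij = 5.4715 + 2 × 2.7231 = 10.9177
α = (4/3)·(1 − 5.4715/10.9177) = 0.67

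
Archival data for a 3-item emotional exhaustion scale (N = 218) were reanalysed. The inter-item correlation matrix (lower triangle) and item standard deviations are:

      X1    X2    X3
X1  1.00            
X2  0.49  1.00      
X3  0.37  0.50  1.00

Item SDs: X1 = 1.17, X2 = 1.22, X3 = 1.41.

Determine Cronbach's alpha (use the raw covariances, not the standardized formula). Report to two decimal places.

Σσ²ᵢ = 1.17² + 1.22² + 1.41² = 4.8454
Covariances σ_ij = r_ij · s_i · s_j:
  σ(X1,X2) = 0.49 × 1.17 × 1.22 = 0.6994
  σ(X1,X3) = 0.37 × 1.17 × 1.41 = 0.6104
  σ(X2,X3) = 0.50 × 1.22 × 1.41 = 0.8601
σ²_T = Σσ²ᵢ + 2·Σσ_ij = 4.8454 + 2 × 2.1699 = 9.1852
α = (3/2)·(1 − 4.8454/9.1852) = 0.71

α = 0.71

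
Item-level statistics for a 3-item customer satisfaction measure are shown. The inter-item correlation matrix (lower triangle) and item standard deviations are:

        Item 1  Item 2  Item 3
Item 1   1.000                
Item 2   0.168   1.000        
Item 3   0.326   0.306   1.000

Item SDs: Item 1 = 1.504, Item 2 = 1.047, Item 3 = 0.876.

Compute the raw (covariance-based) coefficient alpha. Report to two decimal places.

coefficient alpha = 0.48

Σσ²ᵢ = 1.504² + 1.047² + 0.876² = 4.1256
Covariances σ_ij = r_ij · s_i · s_j:
  σ(Item 1,Item 2) = 0.168 × 1.504 × 1.047 = 0.2645
  σ(Item 1,Item 3) = 0.326 × 1.504 × 0.876 = 0.4295
  σ(Item 2,Item 3) = 0.306 × 1.047 × 0.876 = 0.2807
σ²_T = Σσ²ᵢ + 2·Σσ_ij = 4.1256 + 2 × 0.9747 = 6.0750
α = (3/2)·(1 − 4.1256/6.0750) = 0.48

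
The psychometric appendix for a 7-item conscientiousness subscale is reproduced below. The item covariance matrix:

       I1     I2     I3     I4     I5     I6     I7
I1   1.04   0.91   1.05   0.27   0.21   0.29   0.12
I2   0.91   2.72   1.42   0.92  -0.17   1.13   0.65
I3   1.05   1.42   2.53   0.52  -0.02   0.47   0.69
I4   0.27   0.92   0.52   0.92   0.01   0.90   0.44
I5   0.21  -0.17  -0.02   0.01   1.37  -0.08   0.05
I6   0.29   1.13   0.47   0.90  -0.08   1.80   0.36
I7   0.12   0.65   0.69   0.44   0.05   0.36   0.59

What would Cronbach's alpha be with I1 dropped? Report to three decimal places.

Cronbach's alpha = 0.714

Remaining items: I2, I3, I4, I5, I6, I7 (k = 6).
Σσ²ᵢ = 2.72 + 2.53 + 0.92 + 1.37 + 1.80 + 0.59 = 9.93
σ²_T = 9.93 + 2 × 7.29 = 24.51
α (item deleted) = (6/5)·(1 − 9.93/24.51) = 0.714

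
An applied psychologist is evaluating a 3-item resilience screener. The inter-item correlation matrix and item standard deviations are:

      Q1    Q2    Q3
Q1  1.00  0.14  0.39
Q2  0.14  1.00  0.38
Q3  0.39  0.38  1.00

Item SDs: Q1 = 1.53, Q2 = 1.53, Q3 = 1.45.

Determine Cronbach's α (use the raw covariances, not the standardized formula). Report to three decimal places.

Σσ²ᵢ = 1.53² + 1.53² + 1.45² = 6.7843
Covariances σ_ij = r_ij · s_i · s_j:
  σ(Q1,Q2) = 0.14 × 1.53 × 1.53 = 0.3277
  σ(Q1,Q3) = 0.39 × 1.53 × 1.45 = 0.8652
  σ(Q2,Q3) = 0.38 × 1.53 × 1.45 = 0.8430
σ²_T = Σσ²ᵢ + 2·Σσ_ij = 6.7843 + 2 × 2.0359 = 10.8561
α = (3/2)·(1 − 6.7843/10.8561) = 0.563

Cronbach's α = 0.563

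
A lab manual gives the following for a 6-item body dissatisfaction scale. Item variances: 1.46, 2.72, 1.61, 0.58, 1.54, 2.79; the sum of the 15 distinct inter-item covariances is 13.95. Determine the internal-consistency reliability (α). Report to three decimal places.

α = 0.867

sum of item variances = 1.46 + 2.72 + 1.61 + 0.58 + 1.54 + 2.79 = 10.70
Sum of distinct covariances = 13.95
Var(T) = sum of item variances + 2·Σcov = 10.70 + 2 × 13.95 = 38.60
α = (6/5)·(1 − 10.70/38.60) = 0.867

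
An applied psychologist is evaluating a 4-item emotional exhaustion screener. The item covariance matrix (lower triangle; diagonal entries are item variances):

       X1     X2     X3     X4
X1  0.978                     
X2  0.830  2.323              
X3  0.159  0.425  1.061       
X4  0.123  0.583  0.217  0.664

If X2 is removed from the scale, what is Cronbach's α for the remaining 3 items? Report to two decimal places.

Cronbach's α = 0.40

Remaining items: X1, X3, X4 (k = 3).
sum of item variances = 0.978 + 1.061 + 0.664 = 2.703
total variance = 2.703 + 2 × 0.499 = 3.701
α (item deleted) = (3/2)·(1 − 2.703/3.701) = 0.40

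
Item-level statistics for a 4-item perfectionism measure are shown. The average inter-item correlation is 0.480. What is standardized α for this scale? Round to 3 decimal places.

standardized α = 0.787

Standardized α = k·r̄ / (1 + (k−1)·r̄) = 4 × 0.480 / (1 + 3 × 0.480)
  = 1.9200 / 2.4400 = 0.787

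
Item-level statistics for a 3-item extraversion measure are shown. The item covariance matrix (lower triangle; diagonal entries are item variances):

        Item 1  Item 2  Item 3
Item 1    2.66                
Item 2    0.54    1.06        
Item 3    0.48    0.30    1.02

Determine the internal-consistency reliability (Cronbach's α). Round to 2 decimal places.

Cronbach's α = 0.54

ΣVar(i) = 2.66 + 1.06 + 1.02 = 4.74
Σ_{i<j} σ_ij = 1.32
total variance = 4.74 + 2 × 1.32 = 7.38
α = (k/(k−1))·(1 − ΣVar(i)/total variance) = (3/2)·(1 − 4.74/7.38) = 0.54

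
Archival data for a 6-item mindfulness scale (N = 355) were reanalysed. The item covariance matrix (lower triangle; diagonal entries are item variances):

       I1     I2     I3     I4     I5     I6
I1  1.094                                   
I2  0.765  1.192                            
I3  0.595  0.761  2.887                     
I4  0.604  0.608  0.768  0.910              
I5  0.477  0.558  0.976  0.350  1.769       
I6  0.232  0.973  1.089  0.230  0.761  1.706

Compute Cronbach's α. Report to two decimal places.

ΣVar(i) = 1.094 + 1.192 + 2.887 + 0.910 + 1.769 + 1.706 = 9.558
Σ_{i<j} σ_ij = 9.747
Var(T) = 9.558 + 2 × 9.747 = 29.052
α = (k/(k−1))·(1 − ΣVar(i)/Var(T)) = (6/5)·(1 − 9.558/29.052) = 0.81

Cronbach's α = 0.81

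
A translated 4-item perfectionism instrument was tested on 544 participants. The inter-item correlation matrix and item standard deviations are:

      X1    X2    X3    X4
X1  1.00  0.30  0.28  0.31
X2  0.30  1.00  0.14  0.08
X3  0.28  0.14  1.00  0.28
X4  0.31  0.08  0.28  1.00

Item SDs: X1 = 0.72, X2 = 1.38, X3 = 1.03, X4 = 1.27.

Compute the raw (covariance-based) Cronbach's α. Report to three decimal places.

Σσ²ᵢ = 0.72² + 1.38² + 1.03² + 1.27² = 5.0966
Covariances σ_ij = r_ij · s_i · s_j:
  σ(X1,X2) = 0.30 × 0.72 × 1.38 = 0.2981
  σ(X1,X3) = 0.28 × 0.72 × 1.03 = 0.2076
  σ(X1,X4) = 0.31 × 0.72 × 1.27 = 0.2835
  σ(X2,X3) = 0.14 × 1.38 × 1.03 = 0.1990
  σ(X2,X4) = 0.08 × 1.38 × 1.27 = 0.1402
  σ(X3,X4) = 0.28 × 1.03 × 1.27 = 0.3663
σ²_T = Σσ²ᵢ + 2·Σσ_ij = 5.0966 + 2 × 1.4947 = 8.0860
α = (4/3)·(1 − 5.0966/8.0860) = 0.493

Cronbach's α = 0.493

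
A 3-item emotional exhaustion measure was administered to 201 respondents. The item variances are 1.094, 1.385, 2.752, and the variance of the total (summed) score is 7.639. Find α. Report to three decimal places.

α = 0.473

sum of item variances = 1.094 + 1.385 + 2.752 = 5.231
α = (k/(k−1))·(1 − sum of item variances/σ²_T) = (3/2)·(1 − 5.231/7.639) = 0.473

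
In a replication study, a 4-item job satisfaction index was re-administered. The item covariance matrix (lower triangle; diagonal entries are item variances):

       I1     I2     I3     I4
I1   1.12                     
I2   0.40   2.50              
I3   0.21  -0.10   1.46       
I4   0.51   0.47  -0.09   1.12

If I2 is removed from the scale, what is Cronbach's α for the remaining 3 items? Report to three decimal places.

Remaining items: I1, I3, I4 (k = 3).
ΣVar(i) = 1.12 + 1.46 + 1.12 = 3.70
σ²_T = 3.70 + 2 × 0.63 = 4.96
α (item deleted) = (3/2)·(1 − 3.70/4.96) = 0.381

α = 0.381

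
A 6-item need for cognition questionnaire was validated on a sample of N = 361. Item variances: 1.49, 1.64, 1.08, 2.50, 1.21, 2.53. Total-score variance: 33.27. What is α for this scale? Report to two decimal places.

α = 0.82

Σσ²ᵢ = 1.49 + 1.64 + 1.08 + 2.50 + 1.21 + 2.53 = 10.45
α = (k/(k−1))·(1 − Σσ²ᵢ/σ²_T) = (6/5)·(1 − 10.45/33.27) = 0.82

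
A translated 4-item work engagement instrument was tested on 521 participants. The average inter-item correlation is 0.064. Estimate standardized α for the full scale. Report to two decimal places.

standardized α = 0.21

Standardized α = k·r̄ / (1 + (k−1)·r̄) = 4 × 0.064 / (1 + 3 × 0.064)
  = 0.2560 / 1.1920 = 0.21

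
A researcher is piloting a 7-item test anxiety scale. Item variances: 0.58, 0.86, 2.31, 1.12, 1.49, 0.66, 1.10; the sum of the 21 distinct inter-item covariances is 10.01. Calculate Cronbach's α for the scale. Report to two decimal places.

α = 0.83

Σσ²ᵢ = 0.58 + 0.86 + 2.31 + 1.12 + 1.49 + 0.66 + 1.10 = 8.12
Sum of distinct covariances = 10.01
σ²_T = Σσ²ᵢ + 2·Σcov = 8.12 + 2 × 10.01 = 28.14
α = (7/6)·(1 − 8.12/28.14) = 0.83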